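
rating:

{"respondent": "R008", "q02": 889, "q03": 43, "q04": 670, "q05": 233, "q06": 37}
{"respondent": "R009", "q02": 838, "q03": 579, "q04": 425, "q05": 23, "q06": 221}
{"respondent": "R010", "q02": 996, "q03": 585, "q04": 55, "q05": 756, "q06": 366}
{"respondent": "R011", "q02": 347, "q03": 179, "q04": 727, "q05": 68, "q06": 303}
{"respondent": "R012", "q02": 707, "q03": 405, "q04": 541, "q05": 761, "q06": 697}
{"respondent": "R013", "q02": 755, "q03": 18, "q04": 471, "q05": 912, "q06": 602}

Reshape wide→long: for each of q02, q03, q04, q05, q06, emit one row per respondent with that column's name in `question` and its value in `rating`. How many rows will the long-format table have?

30

6 respondent values × 5 melted columns = 30 rows.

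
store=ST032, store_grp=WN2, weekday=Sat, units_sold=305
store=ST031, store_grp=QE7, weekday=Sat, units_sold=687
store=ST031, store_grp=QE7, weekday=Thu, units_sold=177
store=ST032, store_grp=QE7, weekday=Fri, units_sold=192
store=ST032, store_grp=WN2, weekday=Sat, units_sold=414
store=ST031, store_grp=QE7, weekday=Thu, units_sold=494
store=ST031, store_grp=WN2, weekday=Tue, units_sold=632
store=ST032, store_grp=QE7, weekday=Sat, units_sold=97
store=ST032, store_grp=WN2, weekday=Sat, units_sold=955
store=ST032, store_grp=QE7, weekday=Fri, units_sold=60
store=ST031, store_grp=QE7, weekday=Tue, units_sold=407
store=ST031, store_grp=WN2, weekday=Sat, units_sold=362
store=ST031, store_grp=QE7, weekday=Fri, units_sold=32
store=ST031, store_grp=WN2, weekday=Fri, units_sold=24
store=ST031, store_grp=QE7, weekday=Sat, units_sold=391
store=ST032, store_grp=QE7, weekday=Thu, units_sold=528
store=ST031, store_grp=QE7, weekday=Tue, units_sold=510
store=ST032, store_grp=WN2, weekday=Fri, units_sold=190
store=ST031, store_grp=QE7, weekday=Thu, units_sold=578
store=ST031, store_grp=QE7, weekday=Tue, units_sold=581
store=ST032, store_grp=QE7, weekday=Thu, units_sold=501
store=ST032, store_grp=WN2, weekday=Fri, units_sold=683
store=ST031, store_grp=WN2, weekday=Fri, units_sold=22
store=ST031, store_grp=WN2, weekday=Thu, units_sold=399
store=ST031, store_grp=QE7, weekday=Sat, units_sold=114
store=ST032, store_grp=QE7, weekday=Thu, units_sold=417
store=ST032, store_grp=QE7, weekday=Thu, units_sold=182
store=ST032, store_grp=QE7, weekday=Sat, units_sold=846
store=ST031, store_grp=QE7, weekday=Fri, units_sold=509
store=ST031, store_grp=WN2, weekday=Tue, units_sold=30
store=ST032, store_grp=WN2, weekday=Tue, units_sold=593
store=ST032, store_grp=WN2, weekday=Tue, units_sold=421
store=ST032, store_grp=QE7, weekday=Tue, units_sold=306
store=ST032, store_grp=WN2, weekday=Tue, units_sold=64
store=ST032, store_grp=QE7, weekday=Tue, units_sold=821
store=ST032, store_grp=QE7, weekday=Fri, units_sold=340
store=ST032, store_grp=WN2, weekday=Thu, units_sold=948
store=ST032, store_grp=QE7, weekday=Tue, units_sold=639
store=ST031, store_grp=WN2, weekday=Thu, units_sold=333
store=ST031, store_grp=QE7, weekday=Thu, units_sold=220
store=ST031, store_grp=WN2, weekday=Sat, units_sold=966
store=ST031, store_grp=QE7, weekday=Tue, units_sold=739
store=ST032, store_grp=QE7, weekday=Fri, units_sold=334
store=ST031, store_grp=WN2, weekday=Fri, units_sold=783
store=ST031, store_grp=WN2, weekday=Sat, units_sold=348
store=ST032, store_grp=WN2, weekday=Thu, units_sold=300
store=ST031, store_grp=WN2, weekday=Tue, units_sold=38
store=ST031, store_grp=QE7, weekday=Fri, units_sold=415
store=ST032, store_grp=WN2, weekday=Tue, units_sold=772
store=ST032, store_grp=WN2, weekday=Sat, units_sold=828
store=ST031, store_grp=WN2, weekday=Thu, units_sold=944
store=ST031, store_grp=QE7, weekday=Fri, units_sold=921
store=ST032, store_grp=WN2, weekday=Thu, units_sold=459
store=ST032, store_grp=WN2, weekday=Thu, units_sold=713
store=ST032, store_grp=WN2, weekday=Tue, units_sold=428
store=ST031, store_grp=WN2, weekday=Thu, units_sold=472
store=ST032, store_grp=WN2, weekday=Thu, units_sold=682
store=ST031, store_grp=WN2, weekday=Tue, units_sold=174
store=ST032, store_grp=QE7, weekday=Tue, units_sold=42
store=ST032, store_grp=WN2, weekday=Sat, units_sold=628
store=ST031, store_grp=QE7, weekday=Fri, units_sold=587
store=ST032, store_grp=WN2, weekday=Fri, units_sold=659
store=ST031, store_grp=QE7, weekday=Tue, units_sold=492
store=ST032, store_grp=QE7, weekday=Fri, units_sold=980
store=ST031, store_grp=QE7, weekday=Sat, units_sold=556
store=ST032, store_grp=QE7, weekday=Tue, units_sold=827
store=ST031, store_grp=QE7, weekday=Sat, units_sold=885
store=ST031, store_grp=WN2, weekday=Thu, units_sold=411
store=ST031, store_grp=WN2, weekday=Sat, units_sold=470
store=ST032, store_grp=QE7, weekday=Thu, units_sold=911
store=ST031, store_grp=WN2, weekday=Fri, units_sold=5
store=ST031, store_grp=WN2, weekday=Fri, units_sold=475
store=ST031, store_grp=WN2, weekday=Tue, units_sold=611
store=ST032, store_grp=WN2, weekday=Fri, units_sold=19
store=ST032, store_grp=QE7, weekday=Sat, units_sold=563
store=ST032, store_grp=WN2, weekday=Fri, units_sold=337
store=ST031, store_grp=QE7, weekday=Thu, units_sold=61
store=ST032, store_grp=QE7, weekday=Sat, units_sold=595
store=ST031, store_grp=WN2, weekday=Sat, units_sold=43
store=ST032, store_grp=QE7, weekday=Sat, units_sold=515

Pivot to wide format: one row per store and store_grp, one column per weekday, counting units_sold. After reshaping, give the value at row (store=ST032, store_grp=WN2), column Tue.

5

Rows with store=ST032, store_grp=WN2 and weekday=Tue: units_sold values are 593, 421, 64, 772, 428.
5 rows match — count = 5.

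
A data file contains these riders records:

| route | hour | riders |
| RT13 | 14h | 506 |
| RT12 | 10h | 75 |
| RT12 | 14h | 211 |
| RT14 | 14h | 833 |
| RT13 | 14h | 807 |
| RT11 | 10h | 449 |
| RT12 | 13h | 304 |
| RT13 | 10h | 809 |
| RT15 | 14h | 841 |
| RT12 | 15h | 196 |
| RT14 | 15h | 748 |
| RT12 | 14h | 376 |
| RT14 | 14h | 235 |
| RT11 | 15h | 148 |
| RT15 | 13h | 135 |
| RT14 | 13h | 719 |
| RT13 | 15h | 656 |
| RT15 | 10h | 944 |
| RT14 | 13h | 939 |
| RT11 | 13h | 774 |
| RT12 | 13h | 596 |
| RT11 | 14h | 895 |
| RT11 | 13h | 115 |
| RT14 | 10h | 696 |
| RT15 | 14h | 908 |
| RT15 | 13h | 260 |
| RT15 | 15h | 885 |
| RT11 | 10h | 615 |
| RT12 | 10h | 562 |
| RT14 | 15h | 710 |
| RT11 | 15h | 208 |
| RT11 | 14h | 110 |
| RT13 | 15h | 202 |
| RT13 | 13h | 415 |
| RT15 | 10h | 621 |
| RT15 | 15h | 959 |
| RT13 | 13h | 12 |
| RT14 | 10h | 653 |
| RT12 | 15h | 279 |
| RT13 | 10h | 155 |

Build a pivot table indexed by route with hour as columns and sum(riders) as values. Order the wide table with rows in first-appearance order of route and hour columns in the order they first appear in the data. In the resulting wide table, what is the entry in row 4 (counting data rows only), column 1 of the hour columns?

With rows in first-appearance order of route, row 4 is route=RT11. hour columns in first-appearance order: 14h, 10h, 13h, 15h; column 1 is 14h.
Long rows with route=RT11, hour=14h: 895 + 110 = 1005.

1005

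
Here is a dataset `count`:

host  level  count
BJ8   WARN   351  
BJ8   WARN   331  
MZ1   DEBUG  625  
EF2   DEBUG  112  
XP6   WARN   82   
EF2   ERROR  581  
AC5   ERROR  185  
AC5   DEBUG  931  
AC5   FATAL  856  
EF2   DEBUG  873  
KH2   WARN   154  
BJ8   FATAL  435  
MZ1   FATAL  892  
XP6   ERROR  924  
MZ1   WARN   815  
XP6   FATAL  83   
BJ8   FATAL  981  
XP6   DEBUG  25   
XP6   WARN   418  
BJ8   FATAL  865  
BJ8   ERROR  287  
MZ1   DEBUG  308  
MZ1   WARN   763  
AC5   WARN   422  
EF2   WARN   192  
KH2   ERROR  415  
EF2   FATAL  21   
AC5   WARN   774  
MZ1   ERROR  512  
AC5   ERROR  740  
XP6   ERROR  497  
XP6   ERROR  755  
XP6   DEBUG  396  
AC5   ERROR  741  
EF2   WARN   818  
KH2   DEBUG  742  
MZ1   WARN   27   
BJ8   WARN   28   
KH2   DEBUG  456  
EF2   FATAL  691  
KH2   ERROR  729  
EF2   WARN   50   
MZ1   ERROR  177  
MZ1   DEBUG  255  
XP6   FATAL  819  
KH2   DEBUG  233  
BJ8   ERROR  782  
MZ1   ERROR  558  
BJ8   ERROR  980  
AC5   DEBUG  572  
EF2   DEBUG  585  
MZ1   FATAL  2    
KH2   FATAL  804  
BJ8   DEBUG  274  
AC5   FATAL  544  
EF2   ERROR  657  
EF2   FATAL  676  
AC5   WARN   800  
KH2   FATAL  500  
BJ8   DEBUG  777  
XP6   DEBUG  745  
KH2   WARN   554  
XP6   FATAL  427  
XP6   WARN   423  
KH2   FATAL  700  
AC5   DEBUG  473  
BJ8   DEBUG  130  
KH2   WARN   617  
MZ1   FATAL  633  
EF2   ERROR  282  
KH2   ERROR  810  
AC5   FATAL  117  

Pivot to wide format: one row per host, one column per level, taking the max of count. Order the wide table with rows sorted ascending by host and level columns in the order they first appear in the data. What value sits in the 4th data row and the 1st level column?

With rows sorted ascending by host, row 4 is host=KH2. level columns in first-appearance order: WARN, DEBUG, ERROR, FATAL; column 1 is WARN.
Long rows with host=KH2, level=WARN: max(154, 554, 617) = 617.

617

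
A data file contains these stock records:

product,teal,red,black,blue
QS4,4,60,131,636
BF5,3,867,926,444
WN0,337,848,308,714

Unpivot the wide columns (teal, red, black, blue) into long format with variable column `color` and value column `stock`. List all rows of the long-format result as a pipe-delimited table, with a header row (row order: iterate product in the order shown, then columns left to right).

Each (product, column) pair becomes one row: 3 × 4 = 12 rows.
For example, (QS4, teal) → stock=4.

| product | color | stock |
| QS4 | teal | 4 |
| QS4 | red | 60 |
| QS4 | black | 131 |
| QS4 | blue | 636 |
| BF5 | teal | 3 |
| BF5 | red | 867 |
| BF5 | black | 926 |
| BF5 | blue | 444 |
| WN0 | teal | 337 |
| WN0 | red | 848 |
| WN0 | black | 308 |
| WN0 | blue | 714 |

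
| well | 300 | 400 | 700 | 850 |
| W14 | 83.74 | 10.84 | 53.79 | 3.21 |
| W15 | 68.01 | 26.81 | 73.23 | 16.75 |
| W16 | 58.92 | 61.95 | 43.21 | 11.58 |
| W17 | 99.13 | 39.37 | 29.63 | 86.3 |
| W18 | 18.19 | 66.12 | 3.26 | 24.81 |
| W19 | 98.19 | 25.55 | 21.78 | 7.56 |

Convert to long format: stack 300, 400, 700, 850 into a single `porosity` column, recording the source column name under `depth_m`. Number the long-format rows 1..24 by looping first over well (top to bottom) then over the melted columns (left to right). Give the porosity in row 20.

24 rows total (6 × 4). Row 20: index ⌊(20-1)/4⌋ = 4 into well → W18; (20-1) mod 4 = 3 into the melted columns → 850.
So row 20 is (W18, 850, 24.81); porosity = 24.81.

24.81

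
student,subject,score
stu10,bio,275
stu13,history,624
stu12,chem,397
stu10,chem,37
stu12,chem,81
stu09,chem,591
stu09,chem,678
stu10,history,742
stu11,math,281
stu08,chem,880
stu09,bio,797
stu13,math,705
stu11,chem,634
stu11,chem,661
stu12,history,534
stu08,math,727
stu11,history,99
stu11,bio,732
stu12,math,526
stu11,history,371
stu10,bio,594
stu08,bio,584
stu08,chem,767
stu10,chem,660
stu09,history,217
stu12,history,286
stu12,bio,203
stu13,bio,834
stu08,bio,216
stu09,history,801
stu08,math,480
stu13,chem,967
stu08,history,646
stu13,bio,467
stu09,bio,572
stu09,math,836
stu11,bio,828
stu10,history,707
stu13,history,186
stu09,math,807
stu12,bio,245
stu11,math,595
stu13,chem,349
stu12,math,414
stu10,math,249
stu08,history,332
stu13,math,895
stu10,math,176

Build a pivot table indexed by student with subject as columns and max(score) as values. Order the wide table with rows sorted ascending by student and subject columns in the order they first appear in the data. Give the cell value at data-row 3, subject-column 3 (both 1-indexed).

With rows sorted ascending by student, row 3 is student=stu10. subject columns in first-appearance order: bio, history, chem, math; column 3 is chem.
Long rows with student=stu10, subject=chem: max(37, 660) = 660.

660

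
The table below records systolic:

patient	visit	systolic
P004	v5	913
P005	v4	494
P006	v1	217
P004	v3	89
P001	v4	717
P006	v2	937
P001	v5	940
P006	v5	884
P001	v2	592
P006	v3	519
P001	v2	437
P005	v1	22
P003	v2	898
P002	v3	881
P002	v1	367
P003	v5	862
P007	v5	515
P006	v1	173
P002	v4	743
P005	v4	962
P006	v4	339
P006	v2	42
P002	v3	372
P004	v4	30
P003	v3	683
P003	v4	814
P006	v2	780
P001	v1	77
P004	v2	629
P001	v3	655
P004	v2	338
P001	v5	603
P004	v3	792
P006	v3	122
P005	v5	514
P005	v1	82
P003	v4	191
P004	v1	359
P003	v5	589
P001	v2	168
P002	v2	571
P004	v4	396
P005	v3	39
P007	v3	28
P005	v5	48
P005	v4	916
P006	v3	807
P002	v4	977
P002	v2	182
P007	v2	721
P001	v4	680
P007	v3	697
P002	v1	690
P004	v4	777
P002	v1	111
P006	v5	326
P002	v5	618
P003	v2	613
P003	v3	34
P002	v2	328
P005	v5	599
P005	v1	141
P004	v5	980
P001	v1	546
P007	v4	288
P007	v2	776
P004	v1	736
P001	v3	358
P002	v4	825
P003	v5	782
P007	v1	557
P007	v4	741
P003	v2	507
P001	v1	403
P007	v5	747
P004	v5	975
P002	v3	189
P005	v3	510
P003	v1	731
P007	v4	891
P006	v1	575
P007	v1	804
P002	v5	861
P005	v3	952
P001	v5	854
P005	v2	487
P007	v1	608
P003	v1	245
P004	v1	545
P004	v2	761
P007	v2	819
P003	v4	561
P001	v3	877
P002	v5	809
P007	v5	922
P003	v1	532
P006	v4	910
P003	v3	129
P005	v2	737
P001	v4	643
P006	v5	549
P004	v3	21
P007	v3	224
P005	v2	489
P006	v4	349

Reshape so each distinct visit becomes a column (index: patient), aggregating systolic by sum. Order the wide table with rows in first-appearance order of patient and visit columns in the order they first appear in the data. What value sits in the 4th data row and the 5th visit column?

1197

With rows in first-appearance order of patient, row 4 is patient=P001. visit columns in first-appearance order: v5, v4, v1, v3, v2; column 5 is v2.
Long rows with patient=P001, visit=v2: 592 + 437 + 168 = 1197.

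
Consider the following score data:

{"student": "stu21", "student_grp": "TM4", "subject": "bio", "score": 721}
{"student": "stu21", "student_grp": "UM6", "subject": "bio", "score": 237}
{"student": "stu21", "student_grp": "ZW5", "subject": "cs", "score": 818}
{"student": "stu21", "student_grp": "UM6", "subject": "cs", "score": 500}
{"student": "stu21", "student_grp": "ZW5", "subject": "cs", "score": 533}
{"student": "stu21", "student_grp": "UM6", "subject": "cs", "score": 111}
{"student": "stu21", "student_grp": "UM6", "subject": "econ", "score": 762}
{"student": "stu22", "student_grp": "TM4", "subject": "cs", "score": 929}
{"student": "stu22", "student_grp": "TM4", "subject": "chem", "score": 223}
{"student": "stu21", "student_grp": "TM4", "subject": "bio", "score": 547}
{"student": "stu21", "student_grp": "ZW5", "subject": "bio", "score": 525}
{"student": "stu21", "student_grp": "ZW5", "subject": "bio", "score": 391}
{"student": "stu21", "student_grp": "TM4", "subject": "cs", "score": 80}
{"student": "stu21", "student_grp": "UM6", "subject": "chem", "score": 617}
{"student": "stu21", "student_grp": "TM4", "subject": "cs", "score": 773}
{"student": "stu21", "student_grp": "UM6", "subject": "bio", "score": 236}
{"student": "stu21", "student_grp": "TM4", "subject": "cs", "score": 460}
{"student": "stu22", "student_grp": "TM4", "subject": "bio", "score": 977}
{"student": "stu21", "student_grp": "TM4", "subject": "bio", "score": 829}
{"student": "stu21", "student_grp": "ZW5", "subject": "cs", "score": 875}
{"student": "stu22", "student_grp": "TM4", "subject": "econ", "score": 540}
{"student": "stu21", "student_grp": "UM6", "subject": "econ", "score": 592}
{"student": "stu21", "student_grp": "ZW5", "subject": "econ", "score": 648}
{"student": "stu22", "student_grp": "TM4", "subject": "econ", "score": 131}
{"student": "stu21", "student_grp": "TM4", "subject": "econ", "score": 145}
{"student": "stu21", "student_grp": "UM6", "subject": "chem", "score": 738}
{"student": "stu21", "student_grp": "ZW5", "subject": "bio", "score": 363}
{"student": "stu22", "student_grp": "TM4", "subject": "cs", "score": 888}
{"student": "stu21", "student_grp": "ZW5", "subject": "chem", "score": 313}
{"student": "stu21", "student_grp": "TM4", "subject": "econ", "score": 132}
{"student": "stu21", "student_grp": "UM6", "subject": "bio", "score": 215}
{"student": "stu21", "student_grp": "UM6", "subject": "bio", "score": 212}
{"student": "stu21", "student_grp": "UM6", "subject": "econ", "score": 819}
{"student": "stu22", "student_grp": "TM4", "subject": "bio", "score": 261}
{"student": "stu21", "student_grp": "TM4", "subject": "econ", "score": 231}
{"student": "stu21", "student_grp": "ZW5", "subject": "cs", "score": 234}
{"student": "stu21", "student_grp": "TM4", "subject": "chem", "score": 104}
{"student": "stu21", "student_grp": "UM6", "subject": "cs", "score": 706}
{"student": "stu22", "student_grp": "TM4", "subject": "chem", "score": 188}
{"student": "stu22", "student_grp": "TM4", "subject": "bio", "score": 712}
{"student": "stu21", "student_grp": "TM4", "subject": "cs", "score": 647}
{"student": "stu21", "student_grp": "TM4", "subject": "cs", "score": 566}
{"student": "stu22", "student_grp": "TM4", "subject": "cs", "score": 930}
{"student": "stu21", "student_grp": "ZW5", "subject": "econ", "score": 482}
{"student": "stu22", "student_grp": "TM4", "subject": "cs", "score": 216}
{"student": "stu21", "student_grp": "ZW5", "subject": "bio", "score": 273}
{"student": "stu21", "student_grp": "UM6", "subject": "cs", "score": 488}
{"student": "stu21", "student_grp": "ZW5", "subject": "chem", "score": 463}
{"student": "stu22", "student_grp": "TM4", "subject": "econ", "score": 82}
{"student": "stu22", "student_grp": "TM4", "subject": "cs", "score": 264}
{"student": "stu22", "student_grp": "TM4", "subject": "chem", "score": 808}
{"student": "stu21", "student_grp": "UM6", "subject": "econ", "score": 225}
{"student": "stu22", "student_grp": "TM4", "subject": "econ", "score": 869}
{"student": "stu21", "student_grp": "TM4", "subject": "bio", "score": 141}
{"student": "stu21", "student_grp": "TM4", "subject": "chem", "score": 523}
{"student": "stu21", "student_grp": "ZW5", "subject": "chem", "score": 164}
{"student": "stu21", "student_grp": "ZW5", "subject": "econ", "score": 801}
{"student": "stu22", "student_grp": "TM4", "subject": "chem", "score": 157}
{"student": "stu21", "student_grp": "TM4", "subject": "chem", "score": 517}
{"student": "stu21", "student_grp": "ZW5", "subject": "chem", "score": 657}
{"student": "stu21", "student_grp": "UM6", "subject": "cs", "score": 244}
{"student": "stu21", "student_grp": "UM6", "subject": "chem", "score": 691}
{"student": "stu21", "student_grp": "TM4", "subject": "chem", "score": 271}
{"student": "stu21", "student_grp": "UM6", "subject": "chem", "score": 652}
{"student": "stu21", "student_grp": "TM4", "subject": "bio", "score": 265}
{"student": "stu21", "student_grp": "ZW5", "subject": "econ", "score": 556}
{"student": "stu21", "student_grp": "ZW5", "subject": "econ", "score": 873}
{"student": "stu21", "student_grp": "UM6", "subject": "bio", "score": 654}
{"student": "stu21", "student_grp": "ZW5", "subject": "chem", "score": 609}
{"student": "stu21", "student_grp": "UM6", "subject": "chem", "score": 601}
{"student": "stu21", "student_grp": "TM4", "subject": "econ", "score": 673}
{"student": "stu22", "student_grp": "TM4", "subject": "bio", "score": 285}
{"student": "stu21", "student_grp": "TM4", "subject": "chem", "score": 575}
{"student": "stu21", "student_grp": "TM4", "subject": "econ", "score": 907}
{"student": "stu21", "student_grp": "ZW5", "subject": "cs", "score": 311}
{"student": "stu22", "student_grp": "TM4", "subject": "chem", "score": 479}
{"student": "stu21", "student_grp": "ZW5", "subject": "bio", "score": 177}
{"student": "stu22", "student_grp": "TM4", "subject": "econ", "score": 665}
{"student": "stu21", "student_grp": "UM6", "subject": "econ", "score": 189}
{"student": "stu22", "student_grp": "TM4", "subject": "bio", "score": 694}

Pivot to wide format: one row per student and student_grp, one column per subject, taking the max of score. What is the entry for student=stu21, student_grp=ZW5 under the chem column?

657

Rows with student=stu21, student_grp=ZW5 and subject=chem: score values are 313, 463, 164, 657, 609.
max(313, 463, 164, 657, 609) = 657.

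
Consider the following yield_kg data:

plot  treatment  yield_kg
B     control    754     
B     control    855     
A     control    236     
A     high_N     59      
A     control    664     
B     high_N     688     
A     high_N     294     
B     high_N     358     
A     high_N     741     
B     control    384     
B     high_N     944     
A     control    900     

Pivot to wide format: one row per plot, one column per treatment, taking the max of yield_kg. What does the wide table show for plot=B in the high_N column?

Rows with plot=B and treatment=high_N: yield_kg values are 688, 358, 944.
max(688, 358, 944) = 944.

944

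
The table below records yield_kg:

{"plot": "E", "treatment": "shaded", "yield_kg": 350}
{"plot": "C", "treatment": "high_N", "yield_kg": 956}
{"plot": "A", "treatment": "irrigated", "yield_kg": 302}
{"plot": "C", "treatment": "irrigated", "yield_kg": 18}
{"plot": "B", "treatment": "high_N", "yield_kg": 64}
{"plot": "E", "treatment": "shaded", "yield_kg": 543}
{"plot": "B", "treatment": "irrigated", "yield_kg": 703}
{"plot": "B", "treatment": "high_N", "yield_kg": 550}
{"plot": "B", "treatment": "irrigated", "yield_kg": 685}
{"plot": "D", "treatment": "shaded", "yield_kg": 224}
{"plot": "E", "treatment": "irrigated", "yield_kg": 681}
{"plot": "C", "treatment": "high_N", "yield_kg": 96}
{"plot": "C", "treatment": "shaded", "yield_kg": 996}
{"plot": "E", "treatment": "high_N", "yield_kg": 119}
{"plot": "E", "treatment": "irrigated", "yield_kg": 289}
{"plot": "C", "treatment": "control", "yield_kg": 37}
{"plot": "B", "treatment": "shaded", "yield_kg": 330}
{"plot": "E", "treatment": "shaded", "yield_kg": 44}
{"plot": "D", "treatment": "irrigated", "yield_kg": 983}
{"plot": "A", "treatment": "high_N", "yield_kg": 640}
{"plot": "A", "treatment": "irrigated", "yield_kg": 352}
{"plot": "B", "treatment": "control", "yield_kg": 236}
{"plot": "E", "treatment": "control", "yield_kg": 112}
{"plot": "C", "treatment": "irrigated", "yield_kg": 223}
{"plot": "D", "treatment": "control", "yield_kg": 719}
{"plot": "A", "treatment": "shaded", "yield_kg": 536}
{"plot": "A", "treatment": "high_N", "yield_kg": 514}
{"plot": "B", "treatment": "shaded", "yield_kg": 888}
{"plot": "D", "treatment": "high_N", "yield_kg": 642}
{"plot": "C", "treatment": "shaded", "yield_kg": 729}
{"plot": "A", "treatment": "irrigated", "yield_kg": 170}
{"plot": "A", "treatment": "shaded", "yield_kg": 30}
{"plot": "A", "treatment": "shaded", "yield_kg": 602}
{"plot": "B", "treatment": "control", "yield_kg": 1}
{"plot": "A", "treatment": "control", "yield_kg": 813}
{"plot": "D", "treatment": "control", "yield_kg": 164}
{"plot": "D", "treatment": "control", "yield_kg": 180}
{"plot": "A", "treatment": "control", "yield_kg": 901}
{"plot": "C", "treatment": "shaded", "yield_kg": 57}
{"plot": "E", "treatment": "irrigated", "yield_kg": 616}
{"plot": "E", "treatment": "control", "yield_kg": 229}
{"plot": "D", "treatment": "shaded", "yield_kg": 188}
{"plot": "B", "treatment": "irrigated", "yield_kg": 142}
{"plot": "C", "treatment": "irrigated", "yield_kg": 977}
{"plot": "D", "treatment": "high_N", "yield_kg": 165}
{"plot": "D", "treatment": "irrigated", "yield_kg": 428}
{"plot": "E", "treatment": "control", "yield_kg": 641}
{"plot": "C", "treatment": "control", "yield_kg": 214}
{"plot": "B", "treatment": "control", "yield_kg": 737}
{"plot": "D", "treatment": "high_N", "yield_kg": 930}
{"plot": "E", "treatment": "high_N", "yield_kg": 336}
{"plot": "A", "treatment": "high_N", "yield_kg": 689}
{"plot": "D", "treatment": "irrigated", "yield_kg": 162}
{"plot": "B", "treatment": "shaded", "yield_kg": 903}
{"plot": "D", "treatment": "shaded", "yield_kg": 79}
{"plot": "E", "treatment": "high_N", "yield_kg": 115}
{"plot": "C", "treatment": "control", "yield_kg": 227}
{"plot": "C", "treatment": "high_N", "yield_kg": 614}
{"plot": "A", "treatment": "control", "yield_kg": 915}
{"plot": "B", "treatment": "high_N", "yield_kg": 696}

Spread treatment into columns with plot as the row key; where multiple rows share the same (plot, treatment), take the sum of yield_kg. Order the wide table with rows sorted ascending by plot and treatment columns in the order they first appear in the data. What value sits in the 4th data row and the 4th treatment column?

With rows sorted ascending by plot, row 4 is plot=D. treatment columns in first-appearance order: shaded, high_N, irrigated, control; column 4 is control.
Long rows with plot=D, treatment=control: 719 + 164 + 180 = 1063.

1063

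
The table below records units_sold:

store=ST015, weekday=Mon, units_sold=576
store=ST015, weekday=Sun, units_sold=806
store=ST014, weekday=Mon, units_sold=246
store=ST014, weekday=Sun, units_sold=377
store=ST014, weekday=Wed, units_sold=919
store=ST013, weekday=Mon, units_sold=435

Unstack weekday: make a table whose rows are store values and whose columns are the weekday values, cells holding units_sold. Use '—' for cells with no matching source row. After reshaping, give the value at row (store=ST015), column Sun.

The long row with store=ST015, weekday=Sun has units_sold=806.

806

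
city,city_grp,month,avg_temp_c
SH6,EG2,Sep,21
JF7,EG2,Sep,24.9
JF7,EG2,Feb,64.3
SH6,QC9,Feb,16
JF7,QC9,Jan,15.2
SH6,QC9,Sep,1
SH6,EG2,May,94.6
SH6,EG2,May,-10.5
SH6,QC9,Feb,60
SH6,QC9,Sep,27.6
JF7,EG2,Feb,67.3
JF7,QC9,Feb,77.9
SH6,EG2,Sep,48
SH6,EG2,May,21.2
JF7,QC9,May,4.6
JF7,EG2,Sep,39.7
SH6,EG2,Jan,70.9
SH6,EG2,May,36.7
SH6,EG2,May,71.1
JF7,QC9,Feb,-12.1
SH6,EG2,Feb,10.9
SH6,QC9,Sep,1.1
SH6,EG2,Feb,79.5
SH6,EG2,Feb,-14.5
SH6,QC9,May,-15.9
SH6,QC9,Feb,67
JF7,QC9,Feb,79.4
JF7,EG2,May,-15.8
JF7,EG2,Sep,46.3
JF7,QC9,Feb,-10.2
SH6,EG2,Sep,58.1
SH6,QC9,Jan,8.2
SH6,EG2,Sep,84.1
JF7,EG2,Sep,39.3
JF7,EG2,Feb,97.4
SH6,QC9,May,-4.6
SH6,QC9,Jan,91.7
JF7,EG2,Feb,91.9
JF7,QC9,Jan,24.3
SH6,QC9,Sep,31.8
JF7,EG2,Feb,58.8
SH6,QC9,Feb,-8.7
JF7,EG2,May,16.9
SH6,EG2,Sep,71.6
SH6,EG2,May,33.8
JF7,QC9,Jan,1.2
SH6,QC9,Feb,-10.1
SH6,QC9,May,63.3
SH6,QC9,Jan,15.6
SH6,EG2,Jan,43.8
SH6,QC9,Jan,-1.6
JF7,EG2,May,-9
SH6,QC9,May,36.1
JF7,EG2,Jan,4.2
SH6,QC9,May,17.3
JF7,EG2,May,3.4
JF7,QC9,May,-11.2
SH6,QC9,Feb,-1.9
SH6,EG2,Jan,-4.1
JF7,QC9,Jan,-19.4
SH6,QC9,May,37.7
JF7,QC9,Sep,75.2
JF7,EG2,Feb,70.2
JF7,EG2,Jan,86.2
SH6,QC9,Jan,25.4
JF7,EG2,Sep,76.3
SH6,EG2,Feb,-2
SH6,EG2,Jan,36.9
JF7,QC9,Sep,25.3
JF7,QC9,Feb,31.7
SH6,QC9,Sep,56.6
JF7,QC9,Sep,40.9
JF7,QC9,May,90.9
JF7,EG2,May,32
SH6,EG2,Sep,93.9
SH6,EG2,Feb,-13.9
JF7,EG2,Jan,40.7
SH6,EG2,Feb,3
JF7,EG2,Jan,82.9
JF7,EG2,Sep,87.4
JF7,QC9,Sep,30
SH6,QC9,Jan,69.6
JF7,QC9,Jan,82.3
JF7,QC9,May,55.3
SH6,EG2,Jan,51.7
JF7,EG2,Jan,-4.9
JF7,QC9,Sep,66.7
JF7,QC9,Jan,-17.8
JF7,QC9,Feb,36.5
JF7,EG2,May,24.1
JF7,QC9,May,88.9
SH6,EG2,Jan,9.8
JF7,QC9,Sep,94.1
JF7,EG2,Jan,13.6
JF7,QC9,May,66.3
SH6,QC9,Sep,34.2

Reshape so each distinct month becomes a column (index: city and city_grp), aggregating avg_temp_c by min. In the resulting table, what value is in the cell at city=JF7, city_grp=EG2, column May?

Rows with city=JF7, city_grp=EG2 and month=May: avg_temp_c values are -15.8, 16.9, -9, 3.4, 32, 24.1.
min(-15.8, 16.9, -9, 3.4, 32, 24.1) = -15.8.

-15.8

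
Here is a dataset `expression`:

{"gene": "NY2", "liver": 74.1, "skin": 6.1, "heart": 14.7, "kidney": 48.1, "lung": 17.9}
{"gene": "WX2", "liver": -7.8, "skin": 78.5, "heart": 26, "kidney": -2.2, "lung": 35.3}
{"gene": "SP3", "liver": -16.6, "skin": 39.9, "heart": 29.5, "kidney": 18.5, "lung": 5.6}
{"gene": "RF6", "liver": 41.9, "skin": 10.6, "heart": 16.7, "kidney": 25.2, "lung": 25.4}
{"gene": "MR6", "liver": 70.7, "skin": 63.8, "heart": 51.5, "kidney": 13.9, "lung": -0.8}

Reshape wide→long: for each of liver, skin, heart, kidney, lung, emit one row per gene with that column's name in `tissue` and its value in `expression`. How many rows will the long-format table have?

25

5 gene values × 5 melted columns = 25 rows.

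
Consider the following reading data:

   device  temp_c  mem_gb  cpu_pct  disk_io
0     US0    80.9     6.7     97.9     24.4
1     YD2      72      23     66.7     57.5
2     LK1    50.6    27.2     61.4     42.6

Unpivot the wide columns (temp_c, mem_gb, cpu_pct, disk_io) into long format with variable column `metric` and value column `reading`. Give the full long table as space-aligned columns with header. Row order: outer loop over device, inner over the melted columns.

device  metric   reading
US0     temp_c   80.9   
US0     mem_gb   6.7    
US0     cpu_pct  97.9   
US0     disk_io  24.4   
YD2     temp_c   72     
YD2     mem_gb   23     
YD2     cpu_pct  66.7   
YD2     disk_io  57.5   
LK1     temp_c   50.6   
LK1     mem_gb   27.2   
LK1     cpu_pct  61.4   
LK1     disk_io  42.6   

Each (device, column) pair becomes one row: 3 × 4 = 12 rows.
For example, (US0, temp_c) → reading=80.9.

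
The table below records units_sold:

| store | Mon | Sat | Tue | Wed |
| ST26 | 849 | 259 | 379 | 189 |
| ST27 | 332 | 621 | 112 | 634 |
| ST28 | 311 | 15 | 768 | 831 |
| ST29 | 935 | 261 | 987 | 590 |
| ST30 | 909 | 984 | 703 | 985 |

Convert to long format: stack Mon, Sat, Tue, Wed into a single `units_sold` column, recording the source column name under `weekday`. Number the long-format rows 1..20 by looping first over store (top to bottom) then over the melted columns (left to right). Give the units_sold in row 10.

15

20 rows total (5 × 4). Row 10: index ⌊(10-1)/4⌋ = 2 into store → ST28; (10-1) mod 4 = 1 into the melted columns → Sat.
So row 10 is (ST28, Sat, 15); units_sold = 15.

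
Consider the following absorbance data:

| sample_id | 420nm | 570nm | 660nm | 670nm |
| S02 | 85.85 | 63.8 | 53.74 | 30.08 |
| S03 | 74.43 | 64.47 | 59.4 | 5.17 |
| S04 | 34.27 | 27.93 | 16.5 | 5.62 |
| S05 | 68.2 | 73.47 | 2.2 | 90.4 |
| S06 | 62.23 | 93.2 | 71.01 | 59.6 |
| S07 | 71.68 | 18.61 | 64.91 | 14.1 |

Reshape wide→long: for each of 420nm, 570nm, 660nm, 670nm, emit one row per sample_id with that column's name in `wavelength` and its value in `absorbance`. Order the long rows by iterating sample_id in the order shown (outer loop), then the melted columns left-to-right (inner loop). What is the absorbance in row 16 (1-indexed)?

24 rows total (6 × 4). Row 16: index ⌊(16-1)/4⌋ = 3 into sample_id → S05; (16-1) mod 4 = 3 into the melted columns → 670nm.
So row 16 is (S05, 670nm, 90.4); absorbance = 90.4.

90.4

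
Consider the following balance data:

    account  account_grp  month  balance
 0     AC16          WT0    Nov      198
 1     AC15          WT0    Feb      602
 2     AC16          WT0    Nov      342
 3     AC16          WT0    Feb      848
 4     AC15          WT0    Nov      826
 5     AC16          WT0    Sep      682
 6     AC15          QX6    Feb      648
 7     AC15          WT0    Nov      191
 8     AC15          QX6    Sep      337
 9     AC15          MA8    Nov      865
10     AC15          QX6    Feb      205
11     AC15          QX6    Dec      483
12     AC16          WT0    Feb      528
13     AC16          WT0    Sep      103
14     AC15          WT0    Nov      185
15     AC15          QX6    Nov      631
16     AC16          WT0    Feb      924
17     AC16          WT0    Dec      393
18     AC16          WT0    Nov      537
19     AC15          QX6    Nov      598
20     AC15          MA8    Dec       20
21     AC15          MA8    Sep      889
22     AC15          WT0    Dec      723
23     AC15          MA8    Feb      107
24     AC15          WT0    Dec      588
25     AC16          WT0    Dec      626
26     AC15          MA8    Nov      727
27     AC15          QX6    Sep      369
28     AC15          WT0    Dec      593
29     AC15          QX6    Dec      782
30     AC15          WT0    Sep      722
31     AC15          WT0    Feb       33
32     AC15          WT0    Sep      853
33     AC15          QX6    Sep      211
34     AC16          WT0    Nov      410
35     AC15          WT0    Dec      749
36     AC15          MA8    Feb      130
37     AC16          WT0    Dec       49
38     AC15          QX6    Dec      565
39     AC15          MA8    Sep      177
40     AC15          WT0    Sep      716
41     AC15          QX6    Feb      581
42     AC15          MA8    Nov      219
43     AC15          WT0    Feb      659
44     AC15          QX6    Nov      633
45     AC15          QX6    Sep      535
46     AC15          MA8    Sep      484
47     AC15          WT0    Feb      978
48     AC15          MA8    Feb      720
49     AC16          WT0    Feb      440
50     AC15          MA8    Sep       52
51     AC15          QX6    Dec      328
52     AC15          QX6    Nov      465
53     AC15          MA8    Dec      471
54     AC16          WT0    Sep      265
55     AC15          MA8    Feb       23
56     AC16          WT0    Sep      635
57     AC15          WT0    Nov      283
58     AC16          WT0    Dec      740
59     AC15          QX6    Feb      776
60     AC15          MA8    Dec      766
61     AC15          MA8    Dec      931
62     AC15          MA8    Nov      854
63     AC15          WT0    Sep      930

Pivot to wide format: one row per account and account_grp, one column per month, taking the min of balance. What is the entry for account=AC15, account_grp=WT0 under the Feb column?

Rows with account=AC15, account_grp=WT0 and month=Feb: balance values are 602, 33, 659, 978.
min(602, 33, 659, 978) = 33.

33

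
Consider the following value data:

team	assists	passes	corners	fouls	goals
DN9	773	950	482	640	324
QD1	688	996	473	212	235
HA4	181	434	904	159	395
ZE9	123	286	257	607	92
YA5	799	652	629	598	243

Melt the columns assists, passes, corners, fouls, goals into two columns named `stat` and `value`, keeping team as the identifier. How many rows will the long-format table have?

5 team values × 5 melted columns = 25 rows.

25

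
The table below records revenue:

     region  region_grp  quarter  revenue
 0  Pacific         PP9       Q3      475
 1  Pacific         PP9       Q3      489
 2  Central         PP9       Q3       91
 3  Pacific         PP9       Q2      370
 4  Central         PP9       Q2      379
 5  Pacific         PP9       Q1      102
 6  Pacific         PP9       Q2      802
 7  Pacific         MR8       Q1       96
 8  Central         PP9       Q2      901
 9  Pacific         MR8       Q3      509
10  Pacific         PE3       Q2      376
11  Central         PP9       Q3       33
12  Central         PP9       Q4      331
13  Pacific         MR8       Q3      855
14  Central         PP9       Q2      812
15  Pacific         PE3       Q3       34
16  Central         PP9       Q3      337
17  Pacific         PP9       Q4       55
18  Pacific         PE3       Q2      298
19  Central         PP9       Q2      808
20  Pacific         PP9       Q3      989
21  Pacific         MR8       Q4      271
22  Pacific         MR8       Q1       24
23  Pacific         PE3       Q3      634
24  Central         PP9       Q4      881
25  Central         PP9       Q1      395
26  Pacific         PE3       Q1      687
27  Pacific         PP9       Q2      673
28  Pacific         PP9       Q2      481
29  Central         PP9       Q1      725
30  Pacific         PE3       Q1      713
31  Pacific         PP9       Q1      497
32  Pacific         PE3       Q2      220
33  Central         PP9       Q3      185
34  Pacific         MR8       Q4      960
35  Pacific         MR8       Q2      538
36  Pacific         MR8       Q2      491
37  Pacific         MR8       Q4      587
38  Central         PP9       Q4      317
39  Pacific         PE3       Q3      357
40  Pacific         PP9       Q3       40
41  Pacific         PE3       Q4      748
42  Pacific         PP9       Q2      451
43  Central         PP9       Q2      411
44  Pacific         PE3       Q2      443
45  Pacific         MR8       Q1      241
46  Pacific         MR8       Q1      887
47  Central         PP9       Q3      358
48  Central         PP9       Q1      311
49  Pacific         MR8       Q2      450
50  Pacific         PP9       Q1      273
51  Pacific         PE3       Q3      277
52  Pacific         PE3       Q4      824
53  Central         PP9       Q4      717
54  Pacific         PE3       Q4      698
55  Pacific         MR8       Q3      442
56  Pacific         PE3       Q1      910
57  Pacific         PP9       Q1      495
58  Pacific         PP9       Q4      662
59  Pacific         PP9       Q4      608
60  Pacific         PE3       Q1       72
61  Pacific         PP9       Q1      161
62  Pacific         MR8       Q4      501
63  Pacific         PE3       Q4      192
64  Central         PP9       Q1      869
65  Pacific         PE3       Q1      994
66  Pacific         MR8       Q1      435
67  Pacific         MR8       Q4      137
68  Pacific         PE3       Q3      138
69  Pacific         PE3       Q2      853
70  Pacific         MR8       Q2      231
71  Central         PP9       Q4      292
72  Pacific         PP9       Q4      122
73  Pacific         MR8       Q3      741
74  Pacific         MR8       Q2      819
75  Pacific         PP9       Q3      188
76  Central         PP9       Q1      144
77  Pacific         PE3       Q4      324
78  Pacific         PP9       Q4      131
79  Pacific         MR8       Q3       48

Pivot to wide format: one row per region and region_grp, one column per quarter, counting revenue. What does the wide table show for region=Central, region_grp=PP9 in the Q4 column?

Rows with region=Central, region_grp=PP9 and quarter=Q4: revenue values are 331, 881, 317, 717, 292.
5 rows match — count = 5.

5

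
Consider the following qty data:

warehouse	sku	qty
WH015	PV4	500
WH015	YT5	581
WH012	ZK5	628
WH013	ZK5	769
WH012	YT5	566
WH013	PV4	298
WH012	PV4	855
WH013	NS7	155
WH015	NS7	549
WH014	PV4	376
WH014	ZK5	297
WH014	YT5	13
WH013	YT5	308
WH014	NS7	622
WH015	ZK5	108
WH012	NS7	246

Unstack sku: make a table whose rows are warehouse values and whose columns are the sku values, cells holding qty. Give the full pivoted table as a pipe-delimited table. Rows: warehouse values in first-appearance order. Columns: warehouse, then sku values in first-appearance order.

Columns: warehouse plus the 4 distinct sku values (PV4, YT5, ZK5, NS7).
For example, row WH015 column PV4 takes qty=500 from the long row (WH015, PV4).

| warehouse | PV4 | YT5 | ZK5 | NS7 |
| WH015 | 500 | 581 | 108 | 549 |
| WH012 | 855 | 566 | 628 | 246 |
| WH013 | 298 | 308 | 769 | 155 |
| WH014 | 376 | 13 | 297 | 622 |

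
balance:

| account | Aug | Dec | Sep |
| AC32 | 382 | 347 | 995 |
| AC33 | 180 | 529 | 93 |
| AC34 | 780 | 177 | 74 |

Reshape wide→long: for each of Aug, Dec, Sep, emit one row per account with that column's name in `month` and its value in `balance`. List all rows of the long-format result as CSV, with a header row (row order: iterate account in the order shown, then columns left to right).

account,month,balance
AC32,Aug,382
AC32,Dec,347
AC32,Sep,995
AC33,Aug,180
AC33,Dec,529
AC33,Sep,93
AC34,Aug,780
AC34,Dec,177
AC34,Sep,74

Each (account, column) pair becomes one row: 3 × 3 = 9 rows.
For example, (AC32, Aug) → balance=382.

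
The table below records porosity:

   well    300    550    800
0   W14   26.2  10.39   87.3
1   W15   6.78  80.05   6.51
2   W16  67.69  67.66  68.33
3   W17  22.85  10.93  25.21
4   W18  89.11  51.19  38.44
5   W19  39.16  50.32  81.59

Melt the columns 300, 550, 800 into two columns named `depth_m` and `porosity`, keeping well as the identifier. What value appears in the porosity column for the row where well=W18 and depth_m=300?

Unpivoting turns each (well, wide-column) pair into one long row.
The wide cell at row W18, column 300 holds 89.11, so the long row (W18, 300) has porosity=89.11.

89.11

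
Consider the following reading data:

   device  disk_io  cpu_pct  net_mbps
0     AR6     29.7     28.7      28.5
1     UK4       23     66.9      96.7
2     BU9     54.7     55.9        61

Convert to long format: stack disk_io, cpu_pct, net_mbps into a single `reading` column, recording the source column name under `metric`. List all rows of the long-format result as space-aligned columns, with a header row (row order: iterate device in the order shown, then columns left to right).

Each (device, column) pair becomes one row: 3 × 3 = 9 rows.
For example, (AR6, disk_io) → reading=29.7.

device  metric    reading
AR6     disk_io   29.7   
AR6     cpu_pct   28.7   
AR6     net_mbps  28.5   
UK4     disk_io   23     
UK4     cpu_pct   66.9   
UK4     net_mbps  96.7   
BU9     disk_io   54.7   
BU9     cpu_pct   55.9   
BU9     net_mbps  61     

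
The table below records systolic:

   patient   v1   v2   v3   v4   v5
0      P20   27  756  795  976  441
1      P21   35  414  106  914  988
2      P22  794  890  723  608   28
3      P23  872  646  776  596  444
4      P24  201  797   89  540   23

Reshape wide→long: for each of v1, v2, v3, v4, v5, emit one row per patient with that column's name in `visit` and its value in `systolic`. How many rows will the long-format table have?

5 patient values × 5 melted columns = 25 rows.

25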